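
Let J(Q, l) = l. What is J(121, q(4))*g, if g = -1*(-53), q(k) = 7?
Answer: 371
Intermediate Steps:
g = 53
J(121, q(4))*g = 7*53 = 371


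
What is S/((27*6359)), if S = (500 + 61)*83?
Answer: 15521/57231 ≈ 0.27120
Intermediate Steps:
S = 46563 (S = 561*83 = 46563)
S/((27*6359)) = 46563/((27*6359)) = 46563/171693 = 46563*(1/171693) = 15521/57231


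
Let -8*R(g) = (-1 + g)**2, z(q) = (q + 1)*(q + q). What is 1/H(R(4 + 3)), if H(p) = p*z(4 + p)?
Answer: 4/9 ≈ 0.44444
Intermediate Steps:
z(q) = 2*q*(1 + q) (z(q) = (1 + q)*(2*q) = 2*q*(1 + q))
R(g) = -(-1 + g)**2/8
H(p) = 2*p*(4 + p)*(5 + p) (H(p) = p*(2*(4 + p)*(1 + (4 + p))) = p*(2*(4 + p)*(5 + p)) = 2*p*(4 + p)*(5 + p))
1/H(R(4 + 3)) = 1/(2*(-(-1 + (4 + 3))**2/8)*(4 - (-1 + (4 + 3))**2/8)*(5 - (-1 + (4 + 3))**2/8)) = 1/(2*(-(-1 + 7)**2/8)*(4 - (-1 + 7)**2/8)*(5 - (-1 + 7)**2/8)) = 1/(2*(-1/8*6**2)*(4 - 1/8*6**2)*(5 - 1/8*6**2)) = 1/(2*(-1/8*36)*(4 - 1/8*36)*(5 - 1/8*36)) = 1/(2*(-9/2)*(4 - 9/2)*(5 - 9/2)) = 1/(2*(-9/2)*(-1/2)*(1/2)) = 1/(9/4) = 4/9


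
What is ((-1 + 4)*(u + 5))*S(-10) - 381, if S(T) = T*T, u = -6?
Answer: -681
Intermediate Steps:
S(T) = T**2
((-1 + 4)*(u + 5))*S(-10) - 381 = ((-1 + 4)*(-6 + 5))*(-10)**2 - 381 = (3*(-1))*100 - 381 = -3*100 - 381 = -300 - 381 = -681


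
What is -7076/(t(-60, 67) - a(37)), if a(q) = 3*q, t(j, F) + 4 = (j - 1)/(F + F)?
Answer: 948184/15471 ≈ 61.288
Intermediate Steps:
t(j, F) = -4 + (-1 + j)/(2*F) (t(j, F) = -4 + (j - 1)/(F + F) = -4 + (-1 + j)/((2*F)) = -4 + (-1 + j)*(1/(2*F)) = -4 + (-1 + j)/(2*F))
-7076/(t(-60, 67) - a(37)) = -7076/((½)*(-1 - 60 - 8*67)/67 - 3*37) = -7076/((½)*(1/67)*(-1 - 60 - 536) - 1*111) = -7076/((½)*(1/67)*(-597) - 111) = -7076/(-597/134 - 111) = -7076/(-15471/134) = -7076*(-134/15471) = 948184/15471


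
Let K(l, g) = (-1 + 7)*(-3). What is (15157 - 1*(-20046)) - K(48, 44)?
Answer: 35221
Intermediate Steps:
K(l, g) = -18 (K(l, g) = 6*(-3) = -18)
(15157 - 1*(-20046)) - K(48, 44) = (15157 - 1*(-20046)) - 1*(-18) = (15157 + 20046) + 18 = 35203 + 18 = 35221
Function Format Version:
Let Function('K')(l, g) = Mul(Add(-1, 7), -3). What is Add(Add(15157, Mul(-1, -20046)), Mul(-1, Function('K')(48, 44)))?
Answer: 35221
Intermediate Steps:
Function('K')(l, g) = -18 (Function('K')(l, g) = Mul(6, -3) = -18)
Add(Add(15157, Mul(-1, -20046)), Mul(-1, Function('K')(48, 44))) = Add(Add(15157, Mul(-1, -20046)), Mul(-1, -18)) = Add(Add(15157, 20046), 18) = Add(35203, 18) = 35221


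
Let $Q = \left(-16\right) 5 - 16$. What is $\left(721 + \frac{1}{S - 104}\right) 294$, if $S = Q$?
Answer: $\frac{21197253}{100} \approx 2.1197 \cdot 10^{5}$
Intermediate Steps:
$Q = -96$ ($Q = -80 - 16 = -96$)
$S = -96$
$\left(721 + \frac{1}{S - 104}\right) 294 = \left(721 + \frac{1}{-96 - 104}\right) 294 = \left(721 + \frac{1}{-200}\right) 294 = \left(721 - \frac{1}{200}\right) 294 = \frac{144199}{200} \cdot 294 = \frac{21197253}{100}$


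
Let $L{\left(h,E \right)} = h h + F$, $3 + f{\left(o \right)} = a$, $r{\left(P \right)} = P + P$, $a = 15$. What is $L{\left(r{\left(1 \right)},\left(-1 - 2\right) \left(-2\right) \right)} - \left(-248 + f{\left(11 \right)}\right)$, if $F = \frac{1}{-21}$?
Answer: $\frac{5039}{21} \approx 239.95$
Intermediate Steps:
$F = - \frac{1}{21} \approx -0.047619$
$r{\left(P \right)} = 2 P$
$f{\left(o \right)} = 12$ ($f{\left(o \right)} = -3 + 15 = 12$)
$L{\left(h,E \right)} = - \frac{1}{21} + h^{2}$ ($L{\left(h,E \right)} = h h - \frac{1}{21} = h^{2} - \frac{1}{21} = - \frac{1}{21} + h^{2}$)
$L{\left(r{\left(1 \right)},\left(-1 - 2\right) \left(-2\right) \right)} - \left(-248 + f{\left(11 \right)}\right) = \left(- \frac{1}{21} + \left(2 \cdot 1\right)^{2}\right) + \left(248 - 12\right) = \left(- \frac{1}{21} + 2^{2}\right) + \left(248 - 12\right) = \left(- \frac{1}{21} + 4\right) + 236 = \frac{83}{21} + 236 = \frac{5039}{21}$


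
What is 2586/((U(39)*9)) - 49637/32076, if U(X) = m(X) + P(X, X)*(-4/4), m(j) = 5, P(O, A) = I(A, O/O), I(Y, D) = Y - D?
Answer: -328925/32076 ≈ -10.255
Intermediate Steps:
P(O, A) = -1 + A (P(O, A) = A - O/O = A - 1*1 = A - 1 = -1 + A)
U(X) = 6 - X (U(X) = 5 + (-1 + X)*(-4/4) = 5 + (-1 + X)*(-4*¼) = 5 + (-1 + X)*(-1) = 5 + (1 - X) = 6 - X)
2586/((U(39)*9)) - 49637/32076 = 2586/(((6 - 1*39)*9)) - 49637/32076 = 2586/(((6 - 39)*9)) - 49637*1/32076 = 2586/((-33*9)) - 49637/32076 = 2586/(-297) - 49637/32076 = 2586*(-1/297) - 49637/32076 = -862/99 - 49637/32076 = -328925/32076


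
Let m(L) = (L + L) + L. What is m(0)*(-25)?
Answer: 0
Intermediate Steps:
m(L) = 3*L (m(L) = 2*L + L = 3*L)
m(0)*(-25) = (3*0)*(-25) = 0*(-25) = 0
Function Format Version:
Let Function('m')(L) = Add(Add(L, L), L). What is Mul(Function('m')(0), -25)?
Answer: 0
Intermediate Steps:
Function('m')(L) = Mul(3, L) (Function('m')(L) = Add(Mul(2, L), L) = Mul(3, L))
Mul(Function('m')(0), -25) = Mul(Mul(3, 0), -25) = Mul(0, -25) = 0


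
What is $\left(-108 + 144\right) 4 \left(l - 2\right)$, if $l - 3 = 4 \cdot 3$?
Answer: $1872$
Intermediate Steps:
$l = 15$ ($l = 3 + 4 \cdot 3 = 3 + 12 = 15$)
$\left(-108 + 144\right) 4 \left(l - 2\right) = \left(-108 + 144\right) 4 \left(15 - 2\right) = 36 \cdot 4 \cdot 13 = 36 \cdot 52 = 1872$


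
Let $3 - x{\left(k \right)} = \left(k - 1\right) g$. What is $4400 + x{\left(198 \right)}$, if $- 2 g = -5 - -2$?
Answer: $\frac{8215}{2} \approx 4107.5$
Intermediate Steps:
$g = \frac{3}{2}$ ($g = - \frac{-5 - -2}{2} = - \frac{-5 + 2}{2} = \left(- \frac{1}{2}\right) \left(-3\right) = \frac{3}{2} \approx 1.5$)
$x{\left(k \right)} = \frac{9}{2} - \frac{3 k}{2}$ ($x{\left(k \right)} = 3 - \left(k - 1\right) \frac{3}{2} = 3 - \left(-1 + k\right) \frac{3}{2} = 3 - \left(- \frac{3}{2} + \frac{3 k}{2}\right) = \frac{9}{2} - \frac{3 k}{2}$)
$4400 + x{\left(198 \right)} = 4400 + \left(\frac{9}{2} - 297\right) = 4400 - \frac{585}{2} = \frac{8215}{2}$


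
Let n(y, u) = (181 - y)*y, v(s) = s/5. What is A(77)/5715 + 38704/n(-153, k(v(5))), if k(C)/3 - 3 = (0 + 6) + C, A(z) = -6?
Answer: -12305554/16224885 ≈ -0.75844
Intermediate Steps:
v(s) = s/5 (v(s) = s*(⅕) = s/5)
k(C) = 27 + 3*C (k(C) = 9 + 3*((0 + 6) + C) = 9 + 3*(6 + C) = 9 + (18 + 3*C) = 27 + 3*C)
n(y, u) = y*(181 - y)
A(77)/5715 + 38704/n(-153, k(v(5))) = -6/5715 + 38704/((-153*(181 - 1*(-153)))) = -6*1/5715 + 38704/((-153*(181 + 153))) = -2/1905 + 38704/((-153*334)) = -2/1905 + 38704/(-51102) = -2/1905 + 38704*(-1/51102) = -2/1905 - 19352/25551 = -12305554/16224885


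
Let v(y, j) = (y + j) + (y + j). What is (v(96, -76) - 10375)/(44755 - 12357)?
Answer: -10335/32398 ≈ -0.31900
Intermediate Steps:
v(y, j) = 2*j + 2*y (v(y, j) = (j + y) + (j + y) = 2*j + 2*y)
(v(96, -76) - 10375)/(44755 - 12357) = ((2*(-76) + 2*96) - 10375)/(44755 - 12357) = ((-152 + 192) - 10375)/32398 = (40 - 10375)*(1/32398) = -10335*1/32398 = -10335/32398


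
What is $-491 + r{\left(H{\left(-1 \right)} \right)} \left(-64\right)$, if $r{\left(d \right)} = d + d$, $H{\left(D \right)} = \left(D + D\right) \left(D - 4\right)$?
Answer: $-1771$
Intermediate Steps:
$H{\left(D \right)} = 2 D \left(-4 + D\right)$
$r{\left(d \right)} = 2 d$
$-491 + r{\left(H{\left(-1 \right)} \right)} \left(-64\right) = -491 + 2 \cdot 2 \left(-1\right) \left(-4 - 1\right) \left(-64\right) = -491 + 2 \cdot 2 \left(-1\right) \left(-5\right) \left(-64\right) = -491 + 2 \cdot 10 \left(-64\right) = -491 + 20 \left(-64\right) = -491 - 1280 = -1771$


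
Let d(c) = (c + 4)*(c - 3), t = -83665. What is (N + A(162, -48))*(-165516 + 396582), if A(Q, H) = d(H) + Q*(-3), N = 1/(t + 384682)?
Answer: 40759109432514/100339 ≈ 4.0621e+8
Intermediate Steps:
d(c) = (-3 + c)*(4 + c) (d(c) = (4 + c)*(-3 + c) = (-3 + c)*(4 + c))
N = 1/301017 (N = 1/(-83665 + 384682) = 1/301017 ≈ 3.3221e-6)
A(Q, H) = -12 + H + H² - 3*Q (A(Q, H) = (-12 + H + H²) + Q*(-3) = (-12 + H + H²) - 3*Q = -12 + H + H² - 3*Q)
(N + A(162, -48))*(-165516 + 396582) = (1/301017 + (-12 - 48 + (-48)² - 3*162))*(-165516 + 396582) = (1/301017 + (-12 - 48 + 2304 - 486))*231066 = (1/301017 + 1758)*231066 = (529187887/301017)*231066 = 40759109432514/100339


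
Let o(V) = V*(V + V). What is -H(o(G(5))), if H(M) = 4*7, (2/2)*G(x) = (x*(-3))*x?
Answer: -28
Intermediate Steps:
G(x) = -3*x² (G(x) = (x*(-3))*x = (-3*x)*x = -3*x²)
o(V) = 2*V² (o(V) = V*(2*V) = 2*V²)
H(M) = 28
-H(o(G(5))) = -1*28 = -28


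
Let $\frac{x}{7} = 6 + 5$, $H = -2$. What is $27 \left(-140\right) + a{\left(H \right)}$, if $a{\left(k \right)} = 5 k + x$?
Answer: $-3713$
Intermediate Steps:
$x = 77$ ($x = 7 \left(6 + 5\right) = 7 \cdot 11 = 77$)
$a{\left(k \right)} = 77 + 5 k$ ($a{\left(k \right)} = 5 k + 77 = 77 + 5 k$)
$27 \left(-140\right) + a{\left(H \right)} = 27 \left(-140\right) + \left(77 + 5 \left(-2\right)\right) = -3780 + \left(77 - 10\right) = -3780 + 67 = -3713$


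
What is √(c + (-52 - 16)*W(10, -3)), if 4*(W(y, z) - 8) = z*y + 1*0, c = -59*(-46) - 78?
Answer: √2602 ≈ 51.010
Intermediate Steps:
c = 2636 (c = 2714 - 78 = 2636)
W(y, z) = 8 + y*z/4 (W(y, z) = 8 + (z*y + 1*0)/4 = 8 + (y*z + 0)/4 = 8 + (y*z)/4 = 8 + y*z/4)
√(c + (-52 - 16)*W(10, -3)) = √(2636 + (-52 - 16)*(8 + (¼)*10*(-3))) = √(2636 - 68*(8 - 15/2)) = √(2636 - 68*½) = √(2636 - 34) = √2602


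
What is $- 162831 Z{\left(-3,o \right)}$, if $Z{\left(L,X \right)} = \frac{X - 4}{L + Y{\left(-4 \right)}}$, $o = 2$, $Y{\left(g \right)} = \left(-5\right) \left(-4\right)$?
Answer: $\frac{325662}{17} \approx 19157.0$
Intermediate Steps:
$Y{\left(g \right)} = 20$
$Z{\left(L,X \right)} = \frac{-4 + X}{20 + L}$ ($Z{\left(L,X \right)} = \frac{X - 4}{L + 20} = \frac{-4 + X}{20 + L}$)
$- 162831 Z{\left(-3,o \right)} = - 162831 \frac{-4 + 2}{20 - 3} = - 162831 \cdot \frac{1}{17} \left(-2\right) = \left(-162831\right) \left(- \frac{2}{17}\right) = \frac{325662}{17}$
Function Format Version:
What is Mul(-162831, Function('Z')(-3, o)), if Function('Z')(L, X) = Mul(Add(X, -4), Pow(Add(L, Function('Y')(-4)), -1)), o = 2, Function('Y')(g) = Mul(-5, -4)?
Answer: Rational(325662, 17) ≈ 19157.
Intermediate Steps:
Function('Y')(g) = 20
Function('Z')(L, X) = Mul(Pow(Add(20, L), -1), Add(-4, X)) (Function('Z')(L, X) = Mul(Add(X, -4), Pow(Add(L, 20), -1)) = Mul(Add(-4, X), Pow(Add(20, L), -1)) = Mul(Pow(Add(20, L), -1), Add(-4, X)))
Mul(-162831, Function('Z')(-3, o)) = Mul(-162831, Mul(Pow(Add(20, -3), -1), Add(-4, 2))) = Mul(-162831, Mul(Pow(17, -1), -2)) = Mul(-162831, Mul(Rational(1, 17), -2)) = Mul(-162831, Rational(-2, 17)) = Rational(325662, 17)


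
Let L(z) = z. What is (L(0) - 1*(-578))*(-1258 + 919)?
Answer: -195942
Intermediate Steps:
(L(0) - 1*(-578))*(-1258 + 919) = (0 - 1*(-578))*(-1258 + 919) = (0 + 578)*(-339) = 578*(-339) = -195942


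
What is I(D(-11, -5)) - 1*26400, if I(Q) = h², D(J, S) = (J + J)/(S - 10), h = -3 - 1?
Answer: -26384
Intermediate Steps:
h = -4
D(J, S) = 2*J/(-10 + S) (D(J, S) = (2*J)/(-10 + S) = 2*J/(-10 + S))
I(Q) = 16 (I(Q) = (-4)² = 16)
I(D(-11, -5)) - 1*26400 = 16 - 1*26400 = 16 - 26400 = -26384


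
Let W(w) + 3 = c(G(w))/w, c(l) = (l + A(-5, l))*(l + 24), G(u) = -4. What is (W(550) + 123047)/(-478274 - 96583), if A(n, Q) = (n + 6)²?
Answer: -6767414/31617135 ≈ -0.21404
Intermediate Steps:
A(n, Q) = (6 + n)²
c(l) = (1 + l)*(24 + l) (c(l) = (l + (6 - 5)²)*(l + 24) = (l + 1²)*(24 + l) = (l + 1)*(24 + l) = (1 + l)*(24 + l))
W(w) = -3 - 60/w (W(w) = -3 + (24 + (-4)² + 25*(-4))/w = -3 + (24 + 16 - 100)/w = -3 - 60/w)
(W(550) + 123047)/(-478274 - 96583) = ((-3 - 60/550) + 123047)/(-478274 - 96583) = ((-3 - 60*1/550) + 123047)/(-574857) = ((-3 - 6/55) + 123047)*(-1/574857) = (-171/55 + 123047)*(-1/574857) = (6767414/55)*(-1/574857) = -6767414/31617135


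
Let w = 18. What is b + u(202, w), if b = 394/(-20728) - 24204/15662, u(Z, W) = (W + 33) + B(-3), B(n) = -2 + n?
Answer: 3606414429/81160484 ≈ 44.436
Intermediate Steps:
u(Z, W) = 28 + W (u(Z, W) = (W + 33) + (-2 - 3) = (33 + W) - 5 = 28 + W)
b = -126967835/81160484 (b = 394*(-1/20728) - 24204*1/15662 = -197/10364 - 12102/7831 = -126967835/81160484 ≈ -1.5644)
b + u(202, w) = -126967835/81160484 + (28 + 18) = -126967835/81160484 + 46 = 3606414429/81160484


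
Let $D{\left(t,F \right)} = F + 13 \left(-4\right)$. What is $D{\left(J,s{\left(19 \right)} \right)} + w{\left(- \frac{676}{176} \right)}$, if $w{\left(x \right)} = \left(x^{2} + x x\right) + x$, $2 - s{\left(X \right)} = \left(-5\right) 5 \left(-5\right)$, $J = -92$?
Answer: $- \frac{144557}{968} \approx -149.34$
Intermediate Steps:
$s{\left(X \right)} = -123$ ($s{\left(X \right)} = 2 - \left(-5\right) 5 \left(-5\right) = 2 - \left(-25\right) \left(-5\right) = 2 - 125 = -123$)
$w{\left(x \right)} = x + 2 x^{2}$ ($w{\left(x \right)} = \left(x^{2} + x^{2}\right) + x = 2 x^{2} + x = x + 2 x^{2}$)
$D{\left(t,F \right)} = -52 + F$ ($D{\left(t,F \right)} = F - 52 = -52 + F$)
$D{\left(J,s{\left(19 \right)} \right)} + w{\left(- \frac{676}{176} \right)} = \left(-52 - 123\right) + - \frac{676}{176} \left(1 + 2 \left(- \frac{676}{176}\right)\right) = -175 + \left(-676\right) \frac{1}{176} \left(1 + 2 \left(\left(-676\right) \frac{1}{176}\right)\right) = -175 - \frac{169 \left(1 + 2 \left(- \frac{169}{44}\right)\right)}{44} = -175 - \frac{169 \left(1 - \frac{169}{22}\right)}{44} = -175 - - \frac{24843}{968} = -175 + \frac{24843}{968} = - \frac{144557}{968}$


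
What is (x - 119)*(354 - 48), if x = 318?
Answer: 60894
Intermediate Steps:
(x - 119)*(354 - 48) = (318 - 119)*(354 - 48) = 199*306 = 60894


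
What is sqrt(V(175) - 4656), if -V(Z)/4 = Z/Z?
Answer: 2*I*sqrt(1165) ≈ 68.264*I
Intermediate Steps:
V(Z) = -4 (V(Z) = -4*Z/Z = -4*1 = -4)
sqrt(V(175) - 4656) = sqrt(-4 - 4656) = sqrt(-4660) = 2*I*sqrt(1165)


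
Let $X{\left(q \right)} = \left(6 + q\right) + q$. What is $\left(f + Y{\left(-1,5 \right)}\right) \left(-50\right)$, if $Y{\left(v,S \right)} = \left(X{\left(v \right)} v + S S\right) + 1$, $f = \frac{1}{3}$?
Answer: $- \frac{3350}{3} \approx -1116.7$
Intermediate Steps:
$X{\left(q \right)} = 6 + 2 q$
$f = \frac{1}{3} \approx 0.33333$
$Y{\left(v,S \right)} = 1 + S^{2} + v \left(6 + 2 v\right)$ ($Y{\left(v,S \right)} = \left(\left(6 + 2 v\right) v + S S\right) + 1 = \left(v \left(6 + 2 v\right) + S^{2}\right) + 1 = \left(S^{2} + v \left(6 + 2 v\right)\right) + 1 = 1 + S^{2} + v \left(6 + 2 v\right)$)
$\left(f + Y{\left(-1,5 \right)}\right) \left(-50\right) = \left(\frac{1}{3} + \left(1 + 5^{2} + 2 \left(-1\right) \left(3 - 1\right)\right)\right) \left(-50\right) = \left(\frac{1}{3} + \left(1 + 25 + 2 \left(-1\right) 2\right)\right) \left(-50\right) = \left(\frac{1}{3} + \left(1 + 25 - 4\right)\right) \left(-50\right) = \left(\frac{1}{3} + 22\right) \left(-50\right) = \frac{67}{3} \left(-50\right) = - \frac{3350}{3}$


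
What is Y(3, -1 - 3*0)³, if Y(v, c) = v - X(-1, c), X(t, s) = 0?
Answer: 27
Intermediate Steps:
Y(v, c) = v (Y(v, c) = v - 1*0 = v + 0 = v)
Y(3, -1 - 3*0)³ = 3³ = 27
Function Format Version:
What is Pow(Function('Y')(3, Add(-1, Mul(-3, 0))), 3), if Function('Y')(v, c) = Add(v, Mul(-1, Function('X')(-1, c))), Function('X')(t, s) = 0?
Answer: 27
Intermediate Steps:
Function('Y')(v, c) = v (Function('Y')(v, c) = Add(v, Mul(-1, 0)) = Add(v, 0) = v)
Pow(Function('Y')(3, Add(-1, Mul(-3, 0))), 3) = Pow(3, 3) = 27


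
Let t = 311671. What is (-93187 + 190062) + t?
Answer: 408546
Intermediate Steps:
(-93187 + 190062) + t = (-93187 + 190062) + 311671 = 96875 + 311671 = 408546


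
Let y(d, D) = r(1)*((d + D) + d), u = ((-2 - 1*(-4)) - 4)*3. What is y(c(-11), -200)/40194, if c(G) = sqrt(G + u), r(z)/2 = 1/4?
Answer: -50/20097 + I*sqrt(17)/40194 ≈ -0.0024879 + 0.00010258*I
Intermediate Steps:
r(z) = 1/2 (r(z) = 2/4 = 2*(1/4) = 1/2)
u = -6 (u = ((-2 + 4) - 4)*3 = (2 - 4)*3 = -2*3 = -6)
c(G) = sqrt(-6 + G) (c(G) = sqrt(G - 6) = sqrt(-6 + G))
y(d, D) = d + D/2 (y(d, D) = ((d + D) + d)/2 = ((D + d) + d)/2 = (D + 2*d)/2 = d + D/2)
y(c(-11), -200)/40194 = (sqrt(-6 - 11) + (1/2)*(-200))/40194 = (sqrt(-17) - 100)*(1/40194) = (I*sqrt(17) - 100)*(1/40194) = (-100 + I*sqrt(17))*(1/40194) = -50/20097 + I*sqrt(17)/40194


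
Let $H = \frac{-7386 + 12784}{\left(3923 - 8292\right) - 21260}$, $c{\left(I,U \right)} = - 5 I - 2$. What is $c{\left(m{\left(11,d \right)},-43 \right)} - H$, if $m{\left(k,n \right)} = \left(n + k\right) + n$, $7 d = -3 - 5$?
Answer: $- \frac{8137865}{179403} \approx -45.361$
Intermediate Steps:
$d = - \frac{8}{7}$ ($d = \frac{-3 - 5}{7} = \frac{1}{7} \left(-8\right) = - \frac{8}{7} \approx -1.1429$)
$m{\left(k,n \right)} = k + 2 n$ ($m{\left(k,n \right)} = \left(k + n\right) + n = k + 2 n$)
$c{\left(I,U \right)} = -2 - 5 I$
$H = - \frac{5398}{25629}$ ($H = \frac{5398}{\left(3923 - 8292\right) - 21260} = \frac{5398}{-4369 - 21260} = \frac{5398}{-25629} = 5398 \left(- \frac{1}{25629}\right) = - \frac{5398}{25629} \approx -0.21062$)
$c{\left(m{\left(11,d \right)},-43 \right)} - H = \left(-2 - 5 \left(11 + 2 \left(- \frac{8}{7}\right)\right)\right) - - \frac{5398}{25629} = \left(-2 - 5 \left(11 - \frac{16}{7}\right)\right) + \frac{5398}{25629} = \left(-2 - \frac{305}{7}\right) + \frac{5398}{25629} = - \frac{319}{7} + \frac{5398}{25629} = - \frac{8137865}{179403}$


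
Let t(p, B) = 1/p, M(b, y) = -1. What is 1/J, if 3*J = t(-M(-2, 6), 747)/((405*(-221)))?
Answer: -268515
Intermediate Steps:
J = -1/268515 (J = (1/(((-1*(-1)))*((405*(-221)))))/3 = (1/(1*(-89505)))/3 = (1*(-1/89505))/3 = (⅓)*(-1/89505) = -1/268515 ≈ -3.7242e-6)
1/J = 1/(-1/268515) = -268515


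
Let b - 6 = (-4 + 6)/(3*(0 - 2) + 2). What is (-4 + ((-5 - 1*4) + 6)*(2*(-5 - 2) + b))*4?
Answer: 86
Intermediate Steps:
b = 11/2 (b = 6 + (-4 + 6)/(3*(0 - 2) + 2) = 6 + 2/(3*(-2) + 2) = 6 + 2/(-6 + 2) = 6 + 2/(-4) = 6 + 2*(-1/4) = 6 - 1/2 = 11/2 ≈ 5.5000)
(-4 + ((-5 - 1*4) + 6)*(2*(-5 - 2) + b))*4 = (-4 + ((-5 - 1*4) + 6)*(2*(-5 - 2) + 11/2))*4 = (-4 + ((-5 - 4) + 6)*(2*(-7) + 11/2))*4 = (-4 + (-9 + 6)*(-14 + 11/2))*4 = (-4 - 3*(-17/2))*4 = (-4 + 51/2)*4 = (43/2)*4 = 86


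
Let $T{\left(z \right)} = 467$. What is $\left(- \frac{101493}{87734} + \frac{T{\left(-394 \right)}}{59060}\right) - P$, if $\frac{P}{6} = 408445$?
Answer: $- \frac{6349162101565801}{2590785020} \approx -2.4507 \cdot 10^{6}$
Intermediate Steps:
$P = 2450670$ ($P = 6 \cdot 408445 = 2450670$)
$\left(- \frac{101493}{87734} + \frac{T{\left(-394 \right)}}{59060}\right) - P = \left(- \frac{101493}{87734} + \frac{467}{59060}\right) - 2450670 = - \frac{2976602401}{2590785020} - 2450670 = - \frac{6349162101565801}{2590785020}$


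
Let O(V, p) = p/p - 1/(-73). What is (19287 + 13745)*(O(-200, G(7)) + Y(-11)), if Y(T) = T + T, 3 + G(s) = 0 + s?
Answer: -50605024/73 ≈ -6.9322e+5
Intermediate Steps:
G(s) = -3 + s (G(s) = -3 + (0 + s) = -3 + s)
O(V, p) = 74/73 (O(V, p) = 1 - 1*(-1/73) = 1 + 1/73 = 74/73)
Y(T) = 2*T
(19287 + 13745)*(O(-200, G(7)) + Y(-11)) = (19287 + 13745)*(74/73 + 2*(-11)) = 33032*(74/73 - 22) = 33032*(-1532/73) = -50605024/73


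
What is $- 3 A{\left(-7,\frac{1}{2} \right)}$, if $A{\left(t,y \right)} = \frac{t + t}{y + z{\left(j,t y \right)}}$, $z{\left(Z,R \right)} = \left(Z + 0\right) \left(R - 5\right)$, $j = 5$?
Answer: $-1$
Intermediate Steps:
$z{\left(Z,R \right)} = Z \left(-5 + R\right)$
$A{\left(t,y \right)} = \frac{2 t}{-25 + y + 5 t y}$ ($A{\left(t,y \right)} = \frac{t + t}{y + 5 \left(-5 + t y\right)} = \frac{2 t}{y + \left(-25 + 5 t y\right)} = \frac{2 t}{-25 + y + 5 t y}$)
$- 3 A{\left(-7,\frac{1}{2} \right)} = - 3 \cdot 2 \left(-7\right) \frac{1}{-25 + \frac{1}{2} + 5 \left(-7\right) \frac{1}{2}} = - 3 \cdot 2 \left(-7\right) \frac{1}{-25 + \frac{1}{2} - \frac{35}{2}} = - 3 \cdot 2 \left(-7\right) \frac{1}{-42} = - 3 \cdot 2 \left(-7\right) \left(- \frac{1}{42}\right) = \left(-3\right) \frac{1}{3} = -1$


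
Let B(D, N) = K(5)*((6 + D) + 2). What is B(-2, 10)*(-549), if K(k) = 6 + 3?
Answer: -29646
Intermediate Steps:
K(k) = 9
B(D, N) = 72 + 9*D (B(D, N) = 9*((6 + D) + 2) = 9*(8 + D) = 72 + 9*D)
B(-2, 10)*(-549) = (72 + 9*(-2))*(-549) = (72 - 18)*(-549) = 54*(-549) = -29646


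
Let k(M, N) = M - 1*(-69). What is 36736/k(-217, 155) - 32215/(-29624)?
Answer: -270874861/1096088 ≈ -247.13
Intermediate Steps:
k(M, N) = 69 + M (k(M, N) = M + 69 = 69 + M)
36736/k(-217, 155) - 32215/(-29624) = 36736/(69 - 217) - 32215/(-29624) = 36736/(-148) - 32215*(-1/29624) = 36736*(-1/148) + 32215/29624 = -9184/37 + 32215/29624 = -270874861/1096088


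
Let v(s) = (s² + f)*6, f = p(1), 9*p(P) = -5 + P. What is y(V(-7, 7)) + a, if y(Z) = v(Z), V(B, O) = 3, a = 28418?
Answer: 85408/3 ≈ 28469.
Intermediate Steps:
p(P) = -5/9 + P/9 (p(P) = (-5 + P)/9 = -5/9 + P/9)
f = -4/9 (f = -5/9 + (⅑)*1 = -5/9 + ⅑ = -4/9 ≈ -0.44444)
v(s) = -8/3 + 6*s² (v(s) = (s² - 4/9)*6 = (-4/9 + s²)*6 = -8/3 + 6*s²)
y(Z) = -8/3 + 6*Z²
y(V(-7, 7)) + a = (-8/3 + 6*3²) + 28418 = (-8/3 + 6*9) + 28418 = (-8/3 + 54) + 28418 = 154/3 + 28418 = 85408/3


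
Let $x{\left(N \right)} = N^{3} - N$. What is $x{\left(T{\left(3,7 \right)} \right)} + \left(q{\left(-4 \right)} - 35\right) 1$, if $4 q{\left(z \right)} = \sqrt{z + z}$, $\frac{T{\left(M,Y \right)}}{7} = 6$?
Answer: $74011 + \frac{i \sqrt{2}}{2} \approx 74011.0 + 0.70711 i$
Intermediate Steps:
$T{\left(M,Y \right)} = 42$ ($T{\left(M,Y \right)} = 7 \cdot 6 = 42$)
$q{\left(z \right)} = \frac{\sqrt{2} \sqrt{z}}{4}$ ($q{\left(z \right)} = \frac{\sqrt{z + z}}{4} = \frac{\sqrt{2 z}}{4} = \frac{\sqrt{2} \sqrt{z}}{4}$)
$x{\left(T{\left(3,7 \right)} \right)} + \left(q{\left(-4 \right)} - 35\right) 1 = \left(42^{3} - 42\right) + \left(\frac{\sqrt{2} \sqrt{-4}}{4} - 35\right) 1 = \left(74088 - 42\right) + \left(\frac{\sqrt{2} \cdot 2 i}{4} - 35\right) 1 = 74046 + \left(\frac{i \sqrt{2}}{2} - 35\right) 1 = 74046 + \left(-35 + \frac{i \sqrt{2}}{2}\right) 1 = 74046 - \left(35 - \frac{i \sqrt{2}}{2}\right) = 74011 + \frac{i \sqrt{2}}{2}$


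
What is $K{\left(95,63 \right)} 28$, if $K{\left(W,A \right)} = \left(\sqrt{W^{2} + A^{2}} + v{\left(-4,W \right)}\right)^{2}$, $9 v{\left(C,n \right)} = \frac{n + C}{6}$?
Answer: $\frac{265291495}{729} + \frac{2548 \sqrt{12994}}{27} \approx 3.7467 \cdot 10^{5}$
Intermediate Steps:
$v{\left(C,n \right)} = \frac{C}{54} + \frac{n}{54}$ ($v{\left(C,n \right)} = \frac{\left(n + C\right) \frac{1}{6}}{9} = \frac{\left(C + n\right) \frac{1}{6}}{9} = \frac{\frac{C}{6} + \frac{n}{6}}{9} = \frac{C}{54} + \frac{n}{54}$)
$K{\left(W,A \right)} = \left(- \frac{2}{27} + \sqrt{A^{2} + W^{2}} + \frac{W}{54}\right)^{2}$ ($K{\left(W,A \right)} = \left(\sqrt{W^{2} + A^{2}} + \left(\frac{1}{54} \left(-4\right) + \frac{W}{54}\right)\right)^{2} = \left(\sqrt{A^{2} + W^{2}} + \left(- \frac{2}{27} + \frac{W}{54}\right)\right)^{2} = \left(- \frac{2}{27} + \sqrt{A^{2} + W^{2}} + \frac{W}{54}\right)^{2}$)
$K{\left(95,63 \right)} 28 = \frac{\left(-4 + 95 + 54 \sqrt{63^{2} + 95^{2}}\right)^{2}}{2916} \cdot 28 = \frac{\left(-4 + 95 + 54 \sqrt{3969 + 9025}\right)^{2}}{2916} \cdot 28 = \frac{\left(-4 + 95 + 54 \sqrt{12994}\right)^{2}}{2916} \cdot 28 = \frac{\left(91 + 54 \sqrt{12994}\right)^{2}}{2916} \cdot 28 = \frac{7 \left(91 + 54 \sqrt{12994}\right)^{2}}{729}$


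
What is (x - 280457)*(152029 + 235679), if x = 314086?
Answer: 13038232332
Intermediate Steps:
(x - 280457)*(152029 + 235679) = (314086 - 280457)*(152029 + 235679) = 33629*387708 = 13038232332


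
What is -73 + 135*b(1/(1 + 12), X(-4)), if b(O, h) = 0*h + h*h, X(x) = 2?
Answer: 467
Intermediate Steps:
b(O, h) = h**2 (b(O, h) = 0 + h**2 = h**2)
-73 + 135*b(1/(1 + 12), X(-4)) = -73 + 135*2**2 = -73 + 135*4 = -73 + 540 = 467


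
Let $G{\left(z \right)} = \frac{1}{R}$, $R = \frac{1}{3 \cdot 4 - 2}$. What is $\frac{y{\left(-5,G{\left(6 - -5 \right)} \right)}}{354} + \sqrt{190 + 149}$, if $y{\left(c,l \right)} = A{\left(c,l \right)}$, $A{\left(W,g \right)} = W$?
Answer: $- \frac{5}{354} + \sqrt{339} \approx 18.398$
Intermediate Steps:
$R = \frac{1}{10}$ ($R = \frac{1}{12 - 2} = \frac{1}{10} \approx 0.1$)
$G{\left(z \right)} = 10$ ($G{\left(z \right)} = \frac{1}{\frac{1}{10}} = 10$)
$y{\left(c,l \right)} = c$
$\frac{y{\left(-5,G{\left(6 - -5 \right)} \right)}}{354} + \sqrt{190 + 149} = - \frac{5}{354} + \sqrt{190 + 149} = \left(-5\right) \frac{1}{354} + \sqrt{339} = - \frac{5}{354} + \sqrt{339}$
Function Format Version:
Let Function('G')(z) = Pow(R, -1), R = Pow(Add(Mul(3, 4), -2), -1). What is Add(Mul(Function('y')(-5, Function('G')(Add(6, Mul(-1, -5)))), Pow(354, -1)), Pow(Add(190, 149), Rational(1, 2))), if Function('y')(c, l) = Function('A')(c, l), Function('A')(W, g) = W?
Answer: Add(Rational(-5, 354), Pow(339, Rational(1, 2))) ≈ 18.398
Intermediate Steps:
R = Rational(1, 10) (R = Pow(Add(12, -2), -1) = Pow(10, -1) = Rational(1, 10) ≈ 0.10000)
Function('G')(z) = 10 (Function('G')(z) = Pow(Rational(1, 10), -1) = 10)
Function('y')(c, l) = c
Add(Mul(Function('y')(-5, Function('G')(Add(6, Mul(-1, -5)))), Pow(354, -1)), Pow(Add(190, 149), Rational(1, 2))) = Add(Mul(-5, Pow(354, -1)), Pow(Add(190, 149), Rational(1, 2))) = Add(Mul(-5, Rational(1, 354)), Pow(339, Rational(1, 2))) = Add(Rational(-5, 354), Pow(339, Rational(1, 2)))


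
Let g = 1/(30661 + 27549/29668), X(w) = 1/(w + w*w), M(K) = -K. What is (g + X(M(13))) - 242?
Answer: -34341253211639/141909783132 ≈ -241.99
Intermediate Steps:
X(w) = 1/(w + w²)
g = 29668/909678097 (g = 1/(30661 + 27549*(1/29668)) = 1/(30661 + 27549/29668) = 1/(909678097/29668) = 29668/909678097 ≈ 3.2614e-5)
(g + X(M(13))) - 242 = (29668/909678097 + 1/(((-1*13))*(1 - 1*13))) - 242 = (29668/909678097 + 1/((-13)*(1 - 13))) - 242 = (29668/909678097 - 1/13/(-12)) - 242 = (29668/909678097 - 1/13*(-1/12)) - 242 = (29668/909678097 + 1/156) - 242 = 914306305/141909783132 - 242 = -34341253211639/141909783132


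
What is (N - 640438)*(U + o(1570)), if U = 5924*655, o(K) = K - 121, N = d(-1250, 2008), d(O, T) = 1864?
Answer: -2478732900006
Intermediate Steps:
N = 1864
o(K) = -121 + K
U = 3880220
(N - 640438)*(U + o(1570)) = (1864 - 640438)*(3880220 + (-121 + 1570)) = -638574*(3880220 + 1449) = -638574*3881669 = -2478732900006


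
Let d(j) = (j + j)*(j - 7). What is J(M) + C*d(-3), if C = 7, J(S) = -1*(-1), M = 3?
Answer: 421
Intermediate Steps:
J(S) = 1
d(j) = 2*j*(-7 + j) (d(j) = (2*j)*(-7 + j) = 2*j*(-7 + j))
J(M) + C*d(-3) = 1 + 7*(2*(-3)*(-7 - 3)) = 1 + 7*(2*(-3)*(-10)) = 1 + 7*60 = 1 + 420 = 421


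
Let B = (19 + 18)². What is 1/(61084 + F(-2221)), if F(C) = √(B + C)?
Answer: 15271/932813977 - I*√213/1865627954 ≈ 1.6371e-5 - 7.8228e-9*I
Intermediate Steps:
B = 1369 (B = 37² = 1369)
F(C) = √(1369 + C)
1/(61084 + F(-2221)) = 1/(61084 + √(1369 - 2221)) = 1/(61084 + √(-852)) = 1/(61084 + 2*I*√213)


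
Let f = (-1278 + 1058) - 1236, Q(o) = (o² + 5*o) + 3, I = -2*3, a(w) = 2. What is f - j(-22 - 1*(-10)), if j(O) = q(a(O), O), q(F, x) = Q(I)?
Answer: -1465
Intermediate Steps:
I = -6
Q(o) = 3 + o² + 5*o
q(F, x) = 9 (q(F, x) = 3 + (-6)² + 5*(-6) = 3 + 36 - 30 = 9)
j(O) = 9
f = -1456 (f = -220 - 1236 = -1456)
f - j(-22 - 1*(-10)) = -1456 - 1*9 = -1456 - 9 = -1465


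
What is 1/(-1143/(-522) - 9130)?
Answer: -58/529413 ≈ -0.00010956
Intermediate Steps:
1/(-1143/(-522) - 9130) = 1/(-1143*(-1/522) - 9130) = 1/(127/58 - 9130) = 1/(-529413/58) = -58/529413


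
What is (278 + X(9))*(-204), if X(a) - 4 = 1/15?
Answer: -287708/5 ≈ -57542.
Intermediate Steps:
X(a) = 61/15 (X(a) = 4 + 1/15 = 61/15)
(278 + X(9))*(-204) = (278 + 61/15)*(-204) = (4231/15)*(-204) = -287708/5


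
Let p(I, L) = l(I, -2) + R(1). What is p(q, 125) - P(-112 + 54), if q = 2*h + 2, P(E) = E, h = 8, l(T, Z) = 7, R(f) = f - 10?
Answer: 56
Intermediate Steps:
R(f) = -10 + f
q = 18 (q = 2*8 + 2 = 16 + 2 = 18)
p(I, L) = -2 (p(I, L) = 7 + (-10 + 1) = 7 - 9 = -2)
p(q, 125) - P(-112 + 54) = -2 - (-112 + 54) = -2 - 1*(-58) = -2 + 58 = 56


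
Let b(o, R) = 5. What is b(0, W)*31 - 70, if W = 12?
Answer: 85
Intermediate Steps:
b(0, W)*31 - 70 = 5*31 - 70 = 155 - 70 = 85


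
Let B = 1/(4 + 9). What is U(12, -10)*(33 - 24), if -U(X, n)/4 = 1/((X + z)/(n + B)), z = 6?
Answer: 258/13 ≈ 19.846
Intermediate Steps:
B = 1/13 ≈ 0.076923
U(X, n) = -4*(1/13 + n)/(6 + X) (U(X, n) = -4*(n + 1/13)/(X + 6) = -4*(1/13 + n)/(6 + X))
U(12, -10)*(33 - 24) = (4*(-1 - 13*(-10))/(13*(6 + 12)))*(33 - 24) = ((4/13)*(-1 + 130)/18)*9 = ((4/13)*(1/18)*129)*9 = (86/39)*9 = 258/13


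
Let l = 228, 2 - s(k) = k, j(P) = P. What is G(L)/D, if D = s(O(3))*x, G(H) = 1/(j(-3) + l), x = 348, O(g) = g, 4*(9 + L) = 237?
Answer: -1/78300 ≈ -1.2771e-5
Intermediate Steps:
L = 201/4 (L = -9 + (¼)*237 = -9 + 237/4 = 201/4 ≈ 50.250)
s(k) = 2 - k
G(H) = 1/225 (G(H) = 1/(-3 + 228) = 1/225)
D = -348 (D = (2 - 1*3)*348 = (2 - 3)*348 = -1*348 = -348)
G(L)/D = (1/225)/(-348) = (1/225)*(-1/348) = -1/78300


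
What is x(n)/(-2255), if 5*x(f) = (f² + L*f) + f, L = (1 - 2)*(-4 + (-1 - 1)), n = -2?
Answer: 2/2255 ≈ 0.00088692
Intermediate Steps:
L = 6 (L = -(-4 - 2) = -1*(-6) = 6)
x(f) = f²/5 + 7*f/5 (x(f) = ((f² + 6*f) + f)/5 = (f² + 7*f)/5 = f²/5 + 7*f/5)
x(n)/(-2255) = ((⅕)*(-2)*(7 - 2))/(-2255) = -(-2)*5/11275 = -1/2255*(-2) = 2/2255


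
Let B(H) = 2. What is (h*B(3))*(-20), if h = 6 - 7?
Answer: 40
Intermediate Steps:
h = -1
(h*B(3))*(-20) = -1*2*(-20) = -2*(-20) = 40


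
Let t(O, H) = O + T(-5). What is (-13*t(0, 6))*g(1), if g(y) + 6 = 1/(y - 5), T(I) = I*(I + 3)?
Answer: 1625/2 ≈ 812.50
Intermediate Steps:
T(I) = I*(3 + I)
g(y) = -6 + 1/(-5 + y) (g(y) = -6 + 1/(y - 5) = -6 + 1/(-5 + y))
t(O, H) = 10 + O (t(O, H) = O - 5*(3 - 5) = O - 5*(-2) = O + 10 = 10 + O)
(-13*t(0, 6))*g(1) = (-13*(10 + 0))*((31 - 6*1)/(-5 + 1)) = (-13*10)*((31 - 6)/(-4)) = -(-65)*25/2 = -130*(-25/4) = 1625/2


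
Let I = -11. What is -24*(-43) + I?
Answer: 1021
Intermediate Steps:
-24*(-43) + I = -24*(-43) - 11 = 1032 - 11 = 1021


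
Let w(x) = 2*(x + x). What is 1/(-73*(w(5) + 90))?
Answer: -1/8030 ≈ -0.00012453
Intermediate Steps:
w(x) = 4*x (w(x) = 2*(2*x) = 4*x)
1/(-73*(w(5) + 90)) = 1/(-73*(4*5 + 90)) = 1/(-73*(20 + 90)) = 1/(-73*110) = 1/(-8030) = -1/8030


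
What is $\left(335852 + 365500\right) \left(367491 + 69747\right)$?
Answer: $306657745776$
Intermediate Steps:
$\left(335852 + 365500\right) \left(367491 + 69747\right) = 701352 \cdot 437238 = 306657745776$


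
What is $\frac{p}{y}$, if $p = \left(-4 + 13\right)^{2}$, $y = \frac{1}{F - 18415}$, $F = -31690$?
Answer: $-4058505$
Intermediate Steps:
$y = - \frac{1}{50105}$ ($y = \frac{1}{-31690 - 18415} = \frac{1}{-50105} = - \frac{1}{50105} \approx -1.9958 \cdot 10^{-5}$)
$p = 81$ ($p = 9^{2} = 81$)
$\frac{p}{y} = \frac{81}{- \frac{1}{50105}} = 81 \left(-50105\right) = -4058505$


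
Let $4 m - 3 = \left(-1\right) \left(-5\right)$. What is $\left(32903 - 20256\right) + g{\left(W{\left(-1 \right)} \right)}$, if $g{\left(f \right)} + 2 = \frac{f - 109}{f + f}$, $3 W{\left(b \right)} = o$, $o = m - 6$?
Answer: $\frac{101491}{8} \approx 12686.0$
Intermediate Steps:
$m = 2$ ($m = \frac{3}{4} + \frac{\left(-1\right) \left(-5\right)}{4} = \frac{3}{4} + \frac{1}{4} \cdot 5 = \frac{3}{4} + \frac{5}{4} = 2$)
$o = -4$ ($o = 2 - 6 = -4$)
$W{\left(b \right)} = - \frac{4}{3}$ ($W{\left(b \right)} = \frac{1}{3} \left(-4\right) = - \frac{4}{3}$)
$g{\left(f \right)} = -2 + \frac{-109 + f}{2 f}$ ($g{\left(f \right)} = -2 + \frac{f - 109}{f + f} = -2 + \frac{-109 + f}{2 f}$)
$\left(32903 - 20256\right) + g{\left(W{\left(-1 \right)} \right)} = \left(32903 - 20256\right) + \frac{-109 - -4}{2 \left(- \frac{4}{3}\right)} = 12647 + \frac{1}{2} \left(- \frac{3}{4}\right) \left(-109 + 4\right) = 12647 + \frac{1}{2} \left(- \frac{3}{4}\right) \left(-105\right) = 12647 + \frac{315}{8} = \frac{101491}{8}$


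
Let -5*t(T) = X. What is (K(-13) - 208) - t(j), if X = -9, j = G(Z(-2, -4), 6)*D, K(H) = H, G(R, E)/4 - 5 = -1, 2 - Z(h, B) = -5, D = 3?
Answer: -1114/5 ≈ -222.80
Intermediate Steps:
Z(h, B) = 7 (Z(h, B) = 2 - 1*(-5) = 2 + 5 = 7)
G(R, E) = 16 (G(R, E) = 20 + 4*(-1) = 20 - 4 = 16)
j = 48 (j = 16*3 = 48)
t(T) = 9/5 (t(T) = -⅕*(-9) = 9/5)
(K(-13) - 208) - t(j) = (-13 - 208) - 1*9/5 = -221 - 9/5 = -1114/5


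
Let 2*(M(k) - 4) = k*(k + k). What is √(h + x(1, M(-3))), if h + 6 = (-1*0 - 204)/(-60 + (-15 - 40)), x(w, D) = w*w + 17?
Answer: 12*√1265/115 ≈ 3.7113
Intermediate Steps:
M(k) = 4 + k² (M(k) = 4 + (k*(k + k))/2 = 4 + (k*(2*k))/2 = 4 + (2*k²)/2 = 4 + k²)
x(w, D) = 17 + w² (x(w, D) = w² + 17 = 17 + w²)
h = -486/115 (h = -6 + (-1*0 - 204)/(-60 + (-15 - 40)) = -6 + (0 - 204)/(-60 - 55) = -6 - 204/(-115) = -6 - 204*(-1/115) = -6 + 204/115 = -486/115 ≈ -4.2261)
√(h + x(1, M(-3))) = √(-486/115 + (17 + 1²)) = √(-486/115 + (17 + 1)) = √(-486/115 + 18) = √(1584/115) = 12*√1265/115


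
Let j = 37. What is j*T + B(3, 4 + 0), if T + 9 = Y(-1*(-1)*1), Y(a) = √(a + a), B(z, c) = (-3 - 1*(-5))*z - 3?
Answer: -330 + 37*√2 ≈ -277.67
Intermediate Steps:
B(z, c) = -3 + 2*z (B(z, c) = (-3 + 5)*z - 3 = 2*z - 3 = -3 + 2*z)
Y(a) = √2*√a (Y(a) = √(2*a) = √2*√a)
T = -9 + √2 (T = -9 + √2*√(-1*(-1)*1) = -9 + √2*√(1*1) = -9 + √2*√1 = -9 + √2*1 = -9 + √2 ≈ -7.5858)
j*T + B(3, 4 + 0) = 37*(-9 + √2) + (-3 + 2*3) = (-333 + 37*√2) + (-3 + 6) = (-333 + 37*√2) + 3 = -330 + 37*√2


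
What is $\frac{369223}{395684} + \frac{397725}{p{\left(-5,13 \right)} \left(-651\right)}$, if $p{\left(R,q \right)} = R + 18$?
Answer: $- \frac{1658588007}{36007244} \approx -46.063$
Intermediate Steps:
$p{\left(R,q \right)} = 18 + R$
$\frac{369223}{395684} + \frac{397725}{p{\left(-5,13 \right)} \left(-651\right)} = \frac{369223}{395684} + \frac{397725}{\left(18 - 5\right) \left(-651\right)} = 369223 \cdot \frac{1}{395684} + \frac{397725}{13 \left(-651\right)} = \frac{369223}{395684} + \frac{397725}{-8463} = \frac{369223}{395684} + 397725 \left(- \frac{1}{8463}\right) = \frac{369223}{395684} - \frac{132575}{2821} = - \frac{1658588007}{36007244}$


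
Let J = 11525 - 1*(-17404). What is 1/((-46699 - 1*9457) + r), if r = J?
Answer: -1/27227 ≈ -3.6728e-5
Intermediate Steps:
J = 28929 (J = 11525 + 17404 = 28929)
r = 28929
1/((-46699 - 1*9457) + r) = 1/((-46699 - 1*9457) + 28929) = 1/((-46699 - 9457) + 28929) = 1/(-56156 + 28929) = 1/(-27227) = -1/27227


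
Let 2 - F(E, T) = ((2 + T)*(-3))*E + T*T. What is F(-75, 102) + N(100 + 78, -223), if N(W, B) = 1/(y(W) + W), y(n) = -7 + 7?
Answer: -6016755/178 ≈ -33802.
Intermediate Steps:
y(n) = 0
F(E, T) = 2 - T² - E*(-6 - 3*T) (F(E, T) = 2 - (((2 + T)*(-3))*E + T*T) = 2 - ((-6 - 3*T)*E + T²) = 2 - (E*(-6 - 3*T) + T²) = 2 - (T² + E*(-6 - 3*T)) = 2 + (-T² - E*(-6 - 3*T)) = 2 - T² - E*(-6 - 3*T))
N(W, B) = 1/W (N(W, B) = 1/(0 + W) = 1/W)
F(-75, 102) + N(100 + 78, -223) = (2 - 1*102² + 6*(-75) + 3*(-75)*102) + 1/(100 + 78) = (2 - 1*10404 - 450 - 22950) + 1/178 = (2 - 10404 - 450 - 22950) + 1/178 = -33802 + 1/178 = -6016755/178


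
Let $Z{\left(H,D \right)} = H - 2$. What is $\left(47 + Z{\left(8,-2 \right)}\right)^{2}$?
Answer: $2809$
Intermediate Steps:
$Z{\left(H,D \right)} = -2 + H$ ($Z{\left(H,D \right)} = H - 2 = -2 + H$)
$\left(47 + Z{\left(8,-2 \right)}\right)^{2} = \left(47 + \left(-2 + 8\right)\right)^{2} = \left(47 + 6\right)^{2} = 53^{2} = 2809$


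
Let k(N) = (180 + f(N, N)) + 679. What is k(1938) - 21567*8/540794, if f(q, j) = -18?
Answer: 227317609/270397 ≈ 840.68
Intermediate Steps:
k(N) = 841 (k(N) = (180 - 18) + 679 = 162 + 679 = 841)
k(1938) - 21567*8/540794 = 841 - 21567*8/540794 = 841 - 172536/540794 = 841 - 1*86268/270397 = 841 - 86268/270397 = 227317609/270397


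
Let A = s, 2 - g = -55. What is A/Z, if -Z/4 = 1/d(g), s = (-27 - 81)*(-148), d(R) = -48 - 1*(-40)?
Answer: 31968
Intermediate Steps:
g = 57 (g = 2 - 1*(-55) = 2 + 55 = 57)
d(R) = -8 (d(R) = -48 + 40 = -8)
s = 15984 (s = -108*(-148) = 15984)
A = 15984
Z = ½ (Z = -4/(-8) = -4*(-⅛) = ½ ≈ 0.50000)
A/Z = 15984/(½) = 15984*2 = 31968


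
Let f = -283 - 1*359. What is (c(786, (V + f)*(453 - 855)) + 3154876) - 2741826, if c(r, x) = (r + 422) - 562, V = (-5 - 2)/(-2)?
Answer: 413696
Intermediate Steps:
V = 7/2 (V = -½*(-7) = 7/2 ≈ 3.5000)
f = -642 (f = -283 - 359 = -642)
c(r, x) = -140 + r (c(r, x) = (422 + r) - 562 = -140 + r)
(c(786, (V + f)*(453 - 855)) + 3154876) - 2741826 = ((-140 + 786) + 3154876) - 2741826 = (646 + 3154876) - 2741826 = 3155522 - 2741826 = 413696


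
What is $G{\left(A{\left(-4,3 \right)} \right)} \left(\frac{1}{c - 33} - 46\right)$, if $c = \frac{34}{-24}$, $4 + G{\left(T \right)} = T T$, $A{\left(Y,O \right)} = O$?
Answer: $- \frac{95050}{413} \approx -230.15$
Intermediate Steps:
$G{\left(T \right)} = -4 + T^{2}$ ($G{\left(T \right)} = -4 + T T = -4 + T^{2}$)
$c = - \frac{17}{12}$ ($c = 34 \left(- \frac{1}{24}\right) = - \frac{17}{12} \approx -1.4167$)
$G{\left(A{\left(-4,3 \right)} \right)} \left(\frac{1}{c - 33} - 46\right) = \left(-4 + 3^{2}\right) \left(\frac{1}{- \frac{17}{12} - 33} - 46\right) = \left(-4 + 9\right) \left(\frac{1}{- \frac{413}{12}} - 46\right) = 5 \left(- \frac{12}{413} - 46\right) = 5 \left(- \frac{19010}{413}\right) = - \frac{95050}{413}$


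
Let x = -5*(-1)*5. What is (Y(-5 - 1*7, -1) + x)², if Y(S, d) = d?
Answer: 576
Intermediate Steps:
x = 25 (x = 5*5 = 25)
(Y(-5 - 1*7, -1) + x)² = (-1 + 25)² = 24² = 576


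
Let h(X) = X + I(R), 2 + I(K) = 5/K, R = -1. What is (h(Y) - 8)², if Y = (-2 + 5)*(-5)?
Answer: 900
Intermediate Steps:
I(K) = -2 + 5/K
Y = -15 (Y = 3*(-5) = -15)
h(X) = -7 + X (h(X) = X + (-2 + 5/(-1)) = X + (-2 + 5*(-1)) = X + (-2 - 5) = X - 7 = -7 + X)
(h(Y) - 8)² = ((-7 - 15) - 8)² = (-22 - 8)² = (-30)² = 900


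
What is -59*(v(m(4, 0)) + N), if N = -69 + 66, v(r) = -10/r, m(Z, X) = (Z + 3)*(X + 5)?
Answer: 1357/7 ≈ 193.86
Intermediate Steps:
m(Z, X) = (3 + Z)*(5 + X)
N = -3
-59*(v(m(4, 0)) + N) = -59*(-10/(15 + 3*0 + 5*4 + 0*4) - 3) = -59*(-10/(15 + 0 + 20 + 0) - 3) = -59*(-10/35 - 3) = -59*(-10*1/35 - 3) = -59*(-2/7 - 3) = -59*(-23/7) = 1357/7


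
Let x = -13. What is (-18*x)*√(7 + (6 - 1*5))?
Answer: 468*√2 ≈ 661.85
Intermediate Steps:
(-18*x)*√(7 + (6 - 1*5)) = (-18*(-13))*√(7 + (6 - 1*5)) = 234*√(7 + (6 - 5)) = 234*√(7 + 1) = 234*√8 = 234*(2*√2) = 468*√2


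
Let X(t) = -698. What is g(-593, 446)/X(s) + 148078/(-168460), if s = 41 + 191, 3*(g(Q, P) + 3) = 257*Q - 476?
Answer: 2120425019/29396270 ≈ 72.132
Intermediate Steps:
g(Q, P) = -485/3 + 257*Q/3 (g(Q, P) = -3 + (257*Q - 476)/3 = -3 + (-476 + 257*Q)/3 = -3 + (-476/3 + 257*Q/3) = -485/3 + 257*Q/3)
s = 232
g(-593, 446)/X(s) + 148078/(-168460) = (-485/3 + (257/3)*(-593))/(-698) + 148078/(-168460) = (-485/3 - 152401/3)*(-1/698) + 148078*(-1/168460) = -50962*(-1/698) - 74039/84230 = 25481/349 - 74039/84230 = 2120425019/29396270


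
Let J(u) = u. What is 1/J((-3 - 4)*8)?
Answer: -1/56 ≈ -0.017857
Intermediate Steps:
1/J((-3 - 4)*8) = 1/((-3 - 4)*8) = 1/(-7*8) = 1/(-56) = -1/56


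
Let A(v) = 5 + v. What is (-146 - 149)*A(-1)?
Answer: -1180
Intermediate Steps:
(-146 - 149)*A(-1) = (-146 - 149)*(5 - 1) = -295*4 = -1180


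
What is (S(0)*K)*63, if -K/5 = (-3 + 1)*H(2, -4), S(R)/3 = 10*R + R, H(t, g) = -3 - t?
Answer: 0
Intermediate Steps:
S(R) = 33*R (S(R) = 3*(10*R + R) = 3*(11*R) = 33*R)
K = -50 (K = -5*(-3 + 1)*(-3 - 1*2) = -(-10)*(-3 - 2) = -(-10)*(-5) = -5*10 = -50)
(S(0)*K)*63 = ((33*0)*(-50))*63 = (0*(-50))*63 = 0*63 = 0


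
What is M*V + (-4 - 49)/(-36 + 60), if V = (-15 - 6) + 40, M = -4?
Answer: -1877/24 ≈ -78.208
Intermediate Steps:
V = 19 (V = -21 + 40 = 19)
M*V + (-4 - 49)/(-36 + 60) = -4*19 + (-4 - 49)/(-36 + 60) = -76 - 53/24 = -1877/24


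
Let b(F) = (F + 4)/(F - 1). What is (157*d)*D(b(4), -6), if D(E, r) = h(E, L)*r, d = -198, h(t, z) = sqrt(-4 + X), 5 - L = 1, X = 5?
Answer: 186516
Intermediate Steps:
b(F) = (4 + F)/(-1 + F)
L = 4 (L = 5 - 1*1 = 5 - 1 = 4)
h(t, z) = 1 (h(t, z) = sqrt(-4 + 5) = sqrt(1) = 1)
D(E, r) = r (D(E, r) = 1*r = r)
(157*d)*D(b(4), -6) = (157*(-198))*(-6) = -31086*(-6) = 186516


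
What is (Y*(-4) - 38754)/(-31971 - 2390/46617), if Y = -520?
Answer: 1709631858/1490394497 ≈ 1.1471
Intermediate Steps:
(Y*(-4) - 38754)/(-31971 - 2390/46617) = (-520*(-4) - 38754)/(-31971 - 2390/46617) = (2080 - 38754)/(-31971 - 2390*1/46617) = -36674/(-31971 - 2390/46617) = -36674/(-1490394497/46617) = -36674*(-46617/1490394497) = 1709631858/1490394497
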